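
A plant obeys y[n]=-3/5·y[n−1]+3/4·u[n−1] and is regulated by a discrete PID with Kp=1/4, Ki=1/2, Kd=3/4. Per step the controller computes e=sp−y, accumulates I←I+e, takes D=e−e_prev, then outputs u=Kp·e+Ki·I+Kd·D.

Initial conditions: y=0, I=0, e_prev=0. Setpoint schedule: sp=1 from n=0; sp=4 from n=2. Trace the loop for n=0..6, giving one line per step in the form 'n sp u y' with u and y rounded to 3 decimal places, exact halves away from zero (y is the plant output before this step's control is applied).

(exact arithmetic carried between steps; '≈' marks a value shown rounded to 6 d.p. or computed from one; I and e_prev carry over from the previous line; the table rounds u and y to 3 d.p., halves away from zero)
n=0: y=0, sp=1, e=sp−y=1; I=1, D=e−e_prev=1; u=1/4·1+1/2·1+3/4·1=1.5; next y=-3/5·0+3/4·1.5=1.125
n=1: y=1.125, sp=1, e=sp−y=-0.125; I=0.875, D=e−e_prev=-1.125; u=1/4·(-0.125)+1/2·0.875+3/4·(-1.125)=-0.4375; next y=-3/5·1.125+3/4·(-0.4375)=-1.003125
n=2: y=-1.003125, sp=4, e=sp−y=5.003125; I=5.878125, D=e−e_prev=5.128125; u=1/4·5.003125+1/2·5.878125+3/4·5.128125≈8.035938; next y=-3/5·(-1.003125)+3/4·8.035938≈6.628828
n=3: y≈6.628828, sp=4, e=sp−y≈-2.628828; I≈3.249297, D=e−e_prev≈-7.631953; u=1/4·(-2.628828)+1/2·3.249297+3/4·(-7.631953)≈-4.756523; next y=-3/5·6.628828+3/4·(-4.756523)≈-7.544689
n=4: y≈-7.544689, sp=4, e=sp−y≈11.544689; I≈14.793986, D=e−e_prev≈14.173518; u=1/4·11.544689+1/2·14.793986+3/4·14.173518≈20.913304; next y=-3/5·(-7.544689)+3/4·20.913304≈20.211791
n=5: y≈20.211791, sp=4, e=sp−y≈-16.211791; I≈-1.417805, D=e−e_prev≈-27.756481; u=1/4·(-16.211791)+1/2·(-1.417805)+3/4·(-27.756481)≈-25.579211; next y=-3/5·20.211791+3/4·(-25.579211)≈-31.311483
n=6: y≈-31.311483, sp=4, e=sp−y≈35.311483; I≈33.893678, D=e−e_prev≈51.523275; u=1/4·35.311483+1/2·33.893678+3/4·51.523275≈64.417166; next y=-3/5·(-31.311483)+3/4·64.417166≈67.099764

0 1 1.500 0.000
1 1 -0.438 1.125
2 4 8.036 -1.003
3 4 -4.757 6.629
4 4 20.913 -7.545
5 4 -25.579 20.212
6 4 64.417 -31.311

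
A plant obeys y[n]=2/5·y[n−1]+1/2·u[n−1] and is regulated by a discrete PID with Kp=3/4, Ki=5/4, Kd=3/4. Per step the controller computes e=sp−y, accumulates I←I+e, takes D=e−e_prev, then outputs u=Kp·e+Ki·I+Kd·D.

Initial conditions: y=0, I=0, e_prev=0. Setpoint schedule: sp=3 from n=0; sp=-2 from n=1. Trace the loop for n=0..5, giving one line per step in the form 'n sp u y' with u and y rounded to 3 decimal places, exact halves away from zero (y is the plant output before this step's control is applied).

0 3 8.250 0.000
1 -2 -15.344 4.125
2 -2 11.748 -6.022
3 -2 -16.924 3.465
4 -2 12.348 -7.076
5 -2 -17.867 3.343

(exact arithmetic carried between steps; '≈' marks a value shown rounded to 6 d.p. or computed from one; I and e_prev carry over from the previous line; the table rounds u and y to 3 d.p., halves away from zero)
n=0: y=0, sp=3, e=sp−y=3; I=3, D=e−e_prev=3; u=3/4·3+5/4·3+3/4·3=8.25; next y=2/5·0+1/2·8.25=4.125
n=1: y=4.125, sp=-2, e=sp−y=-6.125; I=-3.125, D=e−e_prev=-9.125; u=3/4·(-6.125)+5/4·(-3.125)+3/4·(-9.125)=-15.34375; next y=2/5·4.125+1/2·(-15.34375)=-6.021875
n=2: y=-6.021875, sp=-2, e=sp−y=4.021875; I=0.896875, D=e−e_prev=10.146875; u=3/4·4.021875+5/4·0.896875+3/4·10.146875≈11.747656; next y=2/5·(-6.021875)+1/2·11.747656≈3.465078
n=3: y≈3.465078, sp=-2, e=sp−y≈-5.465078; I≈-4.568203, D=e−e_prev≈-9.486953; u=3/4·(-5.465078)+5/4·(-4.568203)+3/4·(-9.486953)≈-16.924277; next y=2/5·3.465078+1/2·(-16.924277)≈-7.076107
n=4: y≈-7.076107, sp=-2, e=sp−y≈5.076107; I≈0.507904, D=e−e_prev≈10.541186; u=3/4·5.076107+5/4·0.507904+3/4·10.541186≈12.347850; next y=2/5·(-7.076107)+1/2·12.347850≈3.343482
n=5: y≈3.343482, sp=-2, e=sp−y≈-5.343482; I≈-4.835578, D=e−e_prev≈-10.419590; u=3/4·(-5.343482)+5/4·(-4.835578)+3/4·(-10.419590)≈-17.866776; next y=2/5·3.343482+1/2·(-17.866776)≈-7.595995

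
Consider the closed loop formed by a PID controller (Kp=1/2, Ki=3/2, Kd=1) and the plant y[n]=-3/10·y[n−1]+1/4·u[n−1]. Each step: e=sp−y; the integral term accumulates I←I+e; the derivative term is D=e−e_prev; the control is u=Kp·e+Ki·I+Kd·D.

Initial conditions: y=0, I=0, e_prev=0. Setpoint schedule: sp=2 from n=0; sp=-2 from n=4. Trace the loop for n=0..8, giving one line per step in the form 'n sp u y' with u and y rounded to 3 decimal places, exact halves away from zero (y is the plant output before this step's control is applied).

0 2 6.000 0.000
1 2 2.500 1.500
2 2 8.725 0.175
3 2 4.276 2.129
4 -2 -0.868 0.430
5 -2 0.118 -0.346
6 -2 -4.578 0.133
7 -2 -3.345 -1.184
8 -2 -7.997 -0.481

(exact arithmetic carried between steps; '≈' marks a value shown rounded to 6 d.p. or computed from one; I and e_prev carry over from the previous line; the table rounds u and y to 3 d.p., halves away from zero)
n=0: y=0, sp=2, e=sp−y=2; I=2, D=e−e_prev=2; u=1/2·2+3/2·2+1·2=6; next y=-3/10·0+1/4·6=1.5
n=1: y=1.5, sp=2, e=sp−y=0.5; I=2.5, D=e−e_prev=-1.5; u=1/2·0.5+3/2·2.5+1·(-1.5)=2.5; next y=-3/10·1.5+1/4·2.5=0.175
n=2: y=0.175, sp=2, e=sp−y=1.825; I=4.325, D=e−e_prev=1.325; u=1/2·1.825+3/2·4.325+1·1.325=8.725; next y=-3/10·0.175+1/4·8.725=2.12875
n=3: y=2.12875, sp=2, e=sp−y=-0.12875; I=4.19625, D=e−e_prev=-1.95375; u=1/2·(-0.12875)+3/2·4.19625+1·(-1.95375)=4.27625; next y=-3/10·2.12875+1/4·4.27625≈0.430438
n=4: y≈0.430438, sp=-2, e=sp−y≈-2.430438; I≈1.765813, D=e−e_prev≈-2.301688; u=1/2·(-2.430438)+3/2·1.765813+1·(-2.301688)≈-0.868188; next y=-3/10·0.430438+1/4·(-0.868188)≈-0.346178
n=5: y≈-0.346178, sp=-2, e=sp−y≈-1.653822; I≈0.111991, D=e−e_prev≈0.776616; u=1/2·(-1.653822)+3/2·0.111991+1·0.776616≈0.117691; next y=-3/10·(-0.346178)+1/4·0.117691≈0.133276
n=6: y≈0.133276, sp=-2, e=sp−y≈-2.133276; I≈-2.021285, D=e−e_prev≈-0.479454; u=1/2·(-2.133276)+3/2·(-2.021285)+1·(-0.479454)≈-4.578020; next y=-3/10·0.133276+1/4·(-4.578020)≈-1.184488
n=7: y≈-1.184488, sp=-2, e=sp−y≈-0.815512; I≈-2.836798, D=e−e_prev≈1.317764; u=1/2·(-0.815512)+3/2·(-2.836798)+1·1.317764≈-3.345188; next y=-3/10·(-1.184488)+1/4·(-3.345188)≈-0.480951
n=8: y≈-0.480951, sp=-2, e=sp−y≈-1.519049; I≈-4.355847, D=e−e_prev≈-0.703537; u=1/2·(-1.519049)+3/2·(-4.355847)+1·(-0.703537)≈-7.996832; next y=-3/10·(-0.480951)+1/4·(-7.996832)≈-1.854923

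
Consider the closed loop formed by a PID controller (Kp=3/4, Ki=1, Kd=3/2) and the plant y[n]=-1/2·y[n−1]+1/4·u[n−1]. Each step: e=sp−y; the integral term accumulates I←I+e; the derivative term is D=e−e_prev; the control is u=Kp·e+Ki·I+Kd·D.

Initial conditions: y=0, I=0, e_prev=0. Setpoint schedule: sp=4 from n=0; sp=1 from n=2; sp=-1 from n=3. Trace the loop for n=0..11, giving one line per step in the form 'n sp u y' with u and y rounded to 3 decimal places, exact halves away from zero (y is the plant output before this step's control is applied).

(exact arithmetic carried between steps; '≈' marks a value shown rounded to 6 d.p. or computed from one; I and e_prev carry over from the previous line; the table rounds u and y to 3 d.p., halves away from zero)
n=0: y=0, sp=4, e=sp−y=4; I=4, D=e−e_prev=4; u=3/4·4+1·4+3/2·4=13; next y=-1/2·0+1/4·13=3.25
n=1: y=3.25, sp=4, e=sp−y=0.75; I=4.75, D=e−e_prev=-3.25; u=3/4·0.75+1·4.75+3/2·(-3.25)=0.4375; next y=-1/2·3.25+1/4·0.4375=-1.515625
n=2: y=-1.515625, sp=1, e=sp−y=2.515625; I=7.265625, D=e−e_prev=1.765625; u=3/4·2.515625+1·7.265625+3/2·1.765625≈11.800781; next y=-1/2·(-1.515625)+1/4·11.800781≈3.708008
n=3: y≈3.708008, sp=-1, e=sp−y≈-4.708008; I≈2.557617, D=e−e_prev≈-7.223633; u=3/4·(-4.708008)+1·2.557617+3/2·(-7.223633)≈-11.808838; next y=-1/2·3.708008+1/4·(-11.808838)≈-4.806213
n=4: y≈-4.806213, sp=-1, e=sp−y≈3.806213; I≈6.363831, D=e−e_prev≈8.514221; u=3/4·3.806213+1·6.363831+3/2·8.514221≈21.989822; next y=-1/2·(-4.806213)+1/4·21.989822≈7.900562
n=5: y≈7.900562, sp=-1, e=sp−y≈-8.900562; I≈-2.536732, D=e−e_prev≈-12.706776; u=3/4·(-8.900562)+1·(-2.536732)+3/2·(-12.706776)≈-28.272317; next y=-1/2·7.900562+1/4·(-28.272317)≈-11.018360
n=6: y≈-11.018360, sp=-1, e=sp−y≈10.018360; I≈7.481629, D=e−e_prev≈18.918923; u=3/4·10.018360+1·7.481629+3/2·18.918923≈43.373783; next y=-1/2·(-11.018360)+1/4·43.373783≈16.352626
n=7: y≈16.352626, sp=-1, e=sp−y≈-17.352626; I≈-9.870997, D=e−e_prev≈-27.370986; u=3/4·(-17.352626)+1·(-9.870997)+3/2·(-27.370986)≈-63.941946; next y=-1/2·16.352626+1/4·(-63.941946)≈-24.161799
n=8: y≈-24.161799, sp=-1, e=sp−y≈23.161799; I≈13.290802, D=e−e_prev≈40.514425; u=3/4·23.161799+1·13.290802+3/2·40.514425≈91.433790; next y=-1/2·(-24.161799)+1/4·91.433790≈34.939347
n=9: y≈34.939347, sp=-1, e=sp−y≈-35.939347; I≈-22.648545, D=e−e_prev≈-59.101147; u=3/4·(-35.939347)+1·(-22.648545)+3/2·(-59.101147)≈-138.254776; next y=-1/2·34.939347+1/4·(-138.254776)≈-52.033368
n=10: y≈-52.033368, sp=-1, e=sp−y≈51.033368; I≈28.384823, D=e−e_prev≈86.972715; u=3/4·51.033368+1·28.384823+3/2·86.972715≈197.118920; next y=-1/2·(-52.033368)+1/4·197.118920≈75.296414
n=11: y≈75.296414, sp=-1, e=sp−y≈-76.296414; I≈-47.911591, D=e−e_prev≈-127.329781; u=3/4·(-76.296414)+1·(-47.911591)+3/2·(-127.329781)≈-296.128574; next y=-1/2·75.296414+1/4·(-296.128574)≈-111.680350

0 4 13.000 0.000
1 4 0.438 3.250
2 1 11.801 -1.516
3 -1 -11.809 3.708
4 -1 21.990 -4.806
5 -1 -28.272 7.901
6 -1 43.374 -11.018
7 -1 -63.942 16.353
8 -1 91.434 -24.162
9 -1 -138.255 34.939
10 -1 197.119 -52.033
11 -1 -296.129 75.296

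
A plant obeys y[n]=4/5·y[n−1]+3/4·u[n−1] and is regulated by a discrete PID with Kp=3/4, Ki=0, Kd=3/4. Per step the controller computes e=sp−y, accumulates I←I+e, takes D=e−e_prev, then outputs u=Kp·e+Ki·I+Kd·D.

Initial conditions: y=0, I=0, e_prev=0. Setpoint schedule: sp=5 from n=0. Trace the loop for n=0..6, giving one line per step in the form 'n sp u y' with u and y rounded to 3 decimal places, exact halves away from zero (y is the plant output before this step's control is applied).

(exact arithmetic carried between steps; '≈' marks a value shown rounded to 6 d.p. or computed from one; I and e_prev carry over from the previous line; the table rounds u and y to 3 d.p., halves away from zero)
n=0: y=0, sp=5, e=sp−y=5; I=5, D=e−e_prev=5; u=3/4·5+0·5+3/4·5=7.5; next y=4/5·0+3/4·7.5=5.625
n=1: y=5.625, sp=5, e=sp−y=-0.625; I=4.375, D=e−e_prev=-5.625; u=3/4·(-0.625)+0·4.375+3/4·(-5.625)=-4.6875; next y=4/5·5.625+3/4·(-4.6875)=0.984375
n=2: y=0.984375, sp=5, e=sp−y=4.015625; I=8.390625, D=e−e_prev=4.640625; u=3/4·4.015625+0·8.390625+3/4·4.640625≈6.492188; next y=4/5·0.984375+3/4·6.492188≈5.656641
n=3: y≈5.656641, sp=5, e=sp−y≈-0.656641; I≈7.733984, D=e−e_prev≈-4.672266; u=3/4·(-0.656641)+0·7.733984+3/4·(-4.672266)≈-3.996680; next y=4/5·5.656641+3/4·(-3.996680)≈1.527803
n=4: y≈1.527803, sp=5, e=sp−y≈3.472197; I≈11.206182, D=e−e_prev≈4.128838; u=3/4·3.472197+0·11.206182+3/4·4.128838≈5.700776; next y=4/5·1.527803+3/4·5.700776≈5.497824
n=5: y≈5.497824, sp=5, e=sp−y≈-0.497824; I≈10.708357, D=e−e_prev≈-3.970022; u=3/4·(-0.497824)+0·10.708357+3/4·(-3.970022)≈-3.350885; next y=4/5·5.497824+3/4·(-3.350885)≈1.885096
n=6: y≈1.885096, sp=5, e=sp−y≈3.114904; I≈13.823261, D=e−e_prev≈3.612728; u=3/4·3.114904+0·13.823261+3/4·3.612728≈5.045724; next y=4/5·1.885096+3/4·5.045724≈5.292370

0 5 7.500 0.000
1 5 -4.688 5.625
2 5 6.492 0.984
3 5 -3.997 5.657
4 5 5.701 1.528
5 5 -3.351 5.498
6 5 5.046 1.885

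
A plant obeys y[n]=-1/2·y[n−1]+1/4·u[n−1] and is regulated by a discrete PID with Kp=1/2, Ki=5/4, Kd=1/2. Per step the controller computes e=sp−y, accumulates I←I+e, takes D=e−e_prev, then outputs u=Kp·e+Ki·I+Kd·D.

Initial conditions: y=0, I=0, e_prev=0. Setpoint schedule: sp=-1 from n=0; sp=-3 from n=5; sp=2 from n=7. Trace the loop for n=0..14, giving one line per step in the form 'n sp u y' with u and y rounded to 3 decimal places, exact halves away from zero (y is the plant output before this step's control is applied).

(exact arithmetic carried between steps; '≈' marks a value shown rounded to 6 d.p. or computed from one; I and e_prev carry over from the previous line; the table rounds u and y to 3 d.p., halves away from zero)
n=0: y=0, sp=-1, e=sp−y=-1; I=-1, D=e−e_prev=-1; u=1/2·(-1)+5/4·(-1)+1/2·(-1)=-2.25; next y=-1/2·0+1/4·(-2.25)=-0.5625
n=1: y=-0.5625, sp=-1, e=sp−y=-0.4375; I=-1.4375, D=e−e_prev=0.5625; u=1/2·(-0.4375)+5/4·(-1.4375)+1/2·0.5625=-1.734375; next y=-1/2·(-0.5625)+1/4·(-1.734375)≈-0.152344
n=2: y≈-0.152344, sp=-1, e=sp−y≈-0.847656; I≈-2.285156, D=e−e_prev≈-0.410156; u=1/2·(-0.847656)+5/4·(-2.285156)+1/2·(-0.410156)≈-3.485352; next y=-1/2·(-0.152344)+1/4·(-3.485352)≈-0.795166
n=3: y≈-0.795166, sp=-1, e=sp−y≈-0.204834; I≈-2.489990, D=e−e_prev≈0.642822; u=1/2·(-0.204834)+5/4·(-2.489990)+1/2·0.642822≈-2.893494; next y=-1/2·(-0.795166)+1/4·(-2.893494)≈-0.325790
n=4: y≈-0.325790, sp=-1, e=sp−y≈-0.674210; I≈-3.164200, D=e−e_prev≈-0.469376; u=1/2·(-0.674210)+5/4·(-3.164200)+1/2·(-0.469376)≈-4.527042; next y=-1/2·(-0.325790)+1/4·(-4.527042)≈-0.968865
n=5: y≈-0.968865, sp=-3, e=sp−y≈-2.031135; I≈-5.195334, D=e−e_prev≈-1.356925; u=1/2·(-2.031135)+5/4·(-5.195334)+1/2·(-1.356925)≈-8.188198; next y=-1/2·(-0.968865)+1/4·(-8.188198)≈-1.562617
n=6: y≈-1.562617, sp=-3, e=sp−y≈-1.437383; I≈-6.632718, D=e−e_prev≈0.593751; u=1/2·(-1.437383)+5/4·(-6.632718)+1/2·0.593751≈-8.712713; next y=-1/2·(-1.562617)+1/4·(-8.712713)≈-1.396870
n=7: y≈-1.396870, sp=2, e=sp−y≈3.396870; I≈-3.235848, D=e−e_prev≈4.834253; u=1/2·3.396870+5/4·(-3.235848)+1/2·4.834253≈0.070752; next y=-1/2·(-1.396870)+1/4·0.070752≈0.716123
n=8: y≈0.716123, sp=2, e=sp−y≈1.283877; I≈-1.951971, D=e−e_prev≈-2.112993; u=1/2·1.283877+5/4·(-1.951971)+1/2·(-2.112993)≈-2.854521; next y=-1/2·0.716123+1/4·(-2.854521)≈-1.071692
n=9: y≈-1.071692, sp=2, e=sp−y≈3.071692; I≈1.119721, D=e−e_prev≈1.787815; u=1/2·3.071692+5/4·1.119721+1/2·1.787815≈3.829404; next y=-1/2·(-1.071692)+1/4·3.829404≈1.493197
n=10: y≈1.493197, sp=2, e=sp−y≈0.506803; I≈1.626524, D=e−e_prev≈-2.564889; u=1/2·0.506803+5/4·1.626524+1/2·(-2.564889)≈1.004112; next y=-1/2·1.493197+1/4·1.004112≈-0.495570
n=11: y≈-0.495570, sp=2, e=sp−y≈2.495570; I≈4.122095, D=e−e_prev≈1.988767; u=1/2·2.495570+5/4·4.122095+1/2·1.988767≈7.394787; next y=-1/2·(-0.495570)+1/4·7.394787≈2.096482
n=12: y≈2.096482, sp=2, e=sp−y≈-0.096482; I≈4.025613, D=e−e_prev≈-2.592052; u=1/2·(-0.096482)+5/4·4.025613+1/2·(-2.592052)≈3.687748; next y=-1/2·2.096482+1/4·3.687748≈-0.126304
n=13: y≈-0.126304, sp=2, e=sp−y≈2.126304; I≈6.151916, D=e−e_prev≈2.222786; u=1/2·2.126304+5/4·6.151916+1/2·2.222786≈9.864440; next y=-1/2·(-0.126304)+1/4·9.864440≈2.529262
n=14: y≈2.529262, sp=2, e=sp−y≈-0.529262; I≈5.622654, D=e−e_prev≈-2.655566; u=1/2·(-0.529262)+5/4·5.622654+1/2·(-2.655566)≈5.435904; next y=-1/2·2.529262+1/4·5.435904≈0.094345

0 -1 -2.250 0.000
1 -1 -1.734 -0.563
2 -1 -3.485 -0.152
3 -1 -2.893 -0.795
4 -1 -4.527 -0.326
5 -3 -8.188 -0.969
6 -3 -8.713 -1.563
7 2 0.071 -1.397
8 2 -2.855 0.716
9 2 3.829 -1.072
10 2 1.004 1.493
11 2 7.395 -0.496
12 2 3.688 2.096
13 2 9.864 -0.126
14 2 5.436 2.529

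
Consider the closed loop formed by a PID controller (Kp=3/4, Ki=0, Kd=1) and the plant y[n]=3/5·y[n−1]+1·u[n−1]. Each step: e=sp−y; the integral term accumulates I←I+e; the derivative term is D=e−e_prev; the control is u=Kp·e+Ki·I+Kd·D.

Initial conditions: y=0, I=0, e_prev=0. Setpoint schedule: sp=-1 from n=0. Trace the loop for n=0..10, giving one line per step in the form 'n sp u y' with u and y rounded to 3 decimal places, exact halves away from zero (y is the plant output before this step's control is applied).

(exact arithmetic carried between steps; '≈' marks a value shown rounded to 6 d.p. or computed from one; I and e_prev carry over from the previous line; the table rounds u and y to 3 d.p., halves away from zero)
n=0: y=0, sp=-1, e=sp−y=-1; I=-1, D=e−e_prev=-1; u=3/4·(-1)+0·(-1)+1·(-1)=-1.75; next y=3/5·0+1·(-1.75)=-1.75
n=1: y=-1.75, sp=-1, e=sp−y=0.75; I=-0.25, D=e−e_prev=1.75; u=3/4·0.75+0·(-0.25)+1·1.75=2.3125; next y=3/5·(-1.75)+1·2.3125=1.2625
n=2: y=1.2625, sp=-1, e=sp−y=-2.2625; I=-2.5125, D=e−e_prev=-3.0125; u=3/4·(-2.2625)+0·(-2.5125)+1·(-3.0125)=-4.709375; next y=3/5·1.2625+1·(-4.709375)=-3.951875
n=3: y=-3.951875, sp=-1, e=sp−y=2.951875; I=0.439375, D=e−e_prev=5.214375; u=3/4·2.951875+0·0.439375+1·5.214375≈7.428281; next y=3/5·(-3.951875)+1·7.428281≈5.057156
n=4: y≈5.057156, sp=-1, e=sp−y≈-6.057156; I≈-5.617781, D=e−e_prev≈-9.009031; u=3/4·(-6.057156)+0·(-5.617781)+1·(-9.009031)≈-13.551898; next y=3/5·5.057156+1·(-13.551898)≈-10.517605
n=5: y≈-10.517605, sp=-1, e=sp−y≈9.517605; I≈3.899823, D=e−e_prev≈15.574761; u=3/4·9.517605+0·3.899823+1·15.574761≈22.712964; next y=3/5·(-10.517605)+1·22.712964≈16.402402
n=6: y≈16.402402, sp=-1, e=sp−y≈-17.402402; I≈-13.502578, D=e−e_prev≈-26.920006; u=3/4·(-17.402402)+0·(-13.502578)+1·(-26.920006)≈-39.971808; next y=3/5·16.402402+1·(-39.971808)≈-30.130367
n=7: y≈-30.130367, sp=-1, e=sp−y≈29.130367; I≈15.627788, D=e−e_prev≈46.532768; u=3/4·29.130367+0·15.627788+1·46.532768≈68.380543; next y=3/5·(-30.130367)+1·68.380543≈50.302323
n=8: y≈50.302323, sp=-1, e=sp−y≈-51.302323; I≈-35.674535, D=e−e_prev≈-80.432690; u=3/4·(-51.302323)+0·(-35.674535)+1·(-80.432690)≈-118.909432; next y=3/5·50.302323+1·(-118.909432)≈-88.728038
n=9: y≈-88.728038, sp=-1, e=sp−y≈87.728038; I≈52.053503, D=e−e_prev≈139.030361; u=3/4·87.728038+0·52.053503+1·139.030361≈204.826390; next y=3/5·(-88.728038)+1·204.826390≈151.589567
n=10: y≈151.589567, sp=-1, e=sp−y≈-152.589567; I≈-100.536064, D=e−e_prev≈-240.317605; u=3/4·(-152.589567)+0·(-100.536064)+1·(-240.317605)≈-354.759781; next y=3/5·151.589567+1·(-354.759781)≈-263.806041

0 -1 -1.750 0.000
1 -1 2.313 -1.750
2 -1 -4.709 1.263
3 -1 7.428 -3.952
4 -1 -13.552 5.057
5 -1 22.713 -10.518
6 -1 -39.972 16.402
7 -1 68.381 -30.130
8 -1 -118.909 50.302
9 -1 204.826 -88.728
10 -1 -354.760 151.590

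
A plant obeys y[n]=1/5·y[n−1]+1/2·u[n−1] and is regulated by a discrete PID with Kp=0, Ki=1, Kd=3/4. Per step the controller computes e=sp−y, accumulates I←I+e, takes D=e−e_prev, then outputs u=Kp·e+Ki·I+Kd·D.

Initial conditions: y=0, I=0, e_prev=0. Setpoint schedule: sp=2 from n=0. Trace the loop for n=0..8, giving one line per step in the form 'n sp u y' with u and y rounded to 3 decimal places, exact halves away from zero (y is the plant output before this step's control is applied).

(exact arithmetic carried between steps; '≈' marks a value shown rounded to 6 d.p. or computed from one; I and e_prev carry over from the previous line; the table rounds u and y to 3 d.p., halves away from zero)
n=0: y=0, sp=2, e=sp−y=2; I=2, D=e−e_prev=2; u=0·2+1·2+3/4·2=3.5; next y=1/5·0+1/2·3.5=1.75
n=1: y=1.75, sp=2, e=sp−y=0.25; I=2.25, D=e−e_prev=-1.75; u=0·0.25+1·2.25+3/4·(-1.75)=0.9375; next y=1/5·1.75+1/2·0.9375=0.81875
n=2: y=0.81875, sp=2, e=sp−y=1.18125; I=3.43125, D=e−e_prev=0.93125; u=0·1.18125+1·3.43125+3/4·0.93125≈4.129688; next y=1/5·0.81875+1/2·4.129688≈2.228594
n=3: y≈2.228594, sp=2, e=sp−y≈-0.228594; I≈3.202656, D=e−e_prev≈-1.409844; u=0·(-0.228594)+1·3.202656+3/4·(-1.409844)≈2.145273; next y=1/5·2.228594+1/2·2.145273≈1.518355
n=4: y≈1.518355, sp=2, e=sp−y≈0.481645; I≈3.684301, D=e−e_prev≈0.710238; u=0·0.481645+1·3.684301+3/4·0.710238≈4.216979; next y=1/5·1.518355+1/2·4.216979≈2.412161
n=5: y≈2.412161, sp=2, e=sp−y≈-0.412161; I≈3.272140, D=e−e_prev≈-0.893805; u=0·(-0.412161)+1·3.272140+3/4·(-0.893805)≈2.601786; next y=1/5·2.412161+1/2·2.601786≈1.783325
n=6: y≈1.783325, sp=2, e=sp−y≈0.216675; I≈3.488815, D=e−e_prev≈0.628836; u=0·0.216675+1·3.488815+3/4·0.628836≈3.960442; next y=1/5·1.783325+1/2·3.960442≈2.336886
n=7: y≈2.336886, sp=2, e=sp−y≈-0.336886; I≈3.151929, D=e−e_prev≈-0.553561; u=0·(-0.336886)+1·3.151929+3/4·(-0.553561)≈2.736758; next y=1/5·2.336886+1/2·2.736758≈1.835756
n=8: y≈1.835756, sp=2, e=sp−y≈0.164244; I≈3.316173, D=e−e_prev≈0.501129; u=0·0.164244+1·3.316173+3/4·0.501129≈3.692020; next y=1/5·1.835756+1/2·3.692020≈2.213161

0 2 3.500 0.000
1 2 0.938 1.750
2 2 4.130 0.819
3 2 2.145 2.229
4 2 4.217 1.518
5 2 2.602 2.412
6 2 3.960 1.783
7 2 2.737 2.337
8 2 3.692 1.836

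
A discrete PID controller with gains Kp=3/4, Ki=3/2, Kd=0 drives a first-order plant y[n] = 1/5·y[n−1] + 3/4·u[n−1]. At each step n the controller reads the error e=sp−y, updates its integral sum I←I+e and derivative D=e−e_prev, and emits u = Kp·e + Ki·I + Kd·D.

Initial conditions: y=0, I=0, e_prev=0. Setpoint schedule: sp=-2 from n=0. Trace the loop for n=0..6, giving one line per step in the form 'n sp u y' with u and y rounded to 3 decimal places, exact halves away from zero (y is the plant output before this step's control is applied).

0 -2 -4.500 0.000
1 -2 0.094 -3.375
2 -2 -4.077 -0.605
3 -2 -0.379 -3.179
4 -2 -3.693 -0.920
5 -2 -0.737 -2.954
6 -2 -3.380 -1.143

(exact arithmetic carried between steps; '≈' marks a value shown rounded to 6 d.p. or computed from one; I and e_prev carry over from the previous line; the table rounds u and y to 3 d.p., halves away from zero)
n=0: y=0, sp=-2, e=sp−y=-2; I=-2, D=e−e_prev=-2; u=3/4·(-2)+3/2·(-2)+0·(-2)=-4.5; next y=1/5·0+3/4·(-4.5)=-3.375
n=1: y=-3.375, sp=-2, e=sp−y=1.375; I=-0.625, D=e−e_prev=3.375; u=3/4·1.375+3/2·(-0.625)+0·3.375=0.09375; next y=1/5·(-3.375)+3/4·0.09375≈-0.604688
n=2: y≈-0.604688, sp=-2, e=sp−y≈-1.395313; I≈-2.020313, D=e−e_prev≈-2.770313; u=3/4·(-1.395313)+3/2·(-2.020313)+0·(-2.770313)≈-4.076953; next y=1/5·(-0.604688)+3/4·(-4.076953)≈-3.178652
n=3: y≈-3.178652, sp=-2, e=sp−y≈1.178652; I≈-0.841660, D=e−e_prev≈2.573965; u=3/4·1.178652+3/2·(-0.841660)+0·2.573965≈-0.378501; next y=1/5·(-3.178652)+3/4·(-0.378501)≈-0.919606
n=4: y≈-0.919606, sp=-2, e=sp−y≈-1.080394; I≈-1.922054, D=e−e_prev≈-2.259046; u=3/4·(-1.080394)+3/2·(-1.922054)+0·(-2.259046)≈-3.693376; next y=1/5·(-0.919606)+3/4·(-3.693376)≈-2.953953
n=5: y≈-2.953953, sp=-2, e=sp−y≈0.953953; I≈-0.968101, D=e−e_prev≈2.034347; u=3/4·0.953953+3/2·(-0.968101)+0·2.034347≈-0.736686; next y=1/5·(-2.953953)+3/4·(-0.736686)≈-1.143305
n=6: y≈-1.143305, sp=-2, e=sp−y≈-0.856695; I≈-1.824796, D=e−e_prev≈-1.810649; u=3/4·(-0.856695)+3/2·(-1.824796)+0·(-1.810649)≈-3.379715; next y=1/5·(-1.143305)+3/4·(-3.379715)≈-2.763447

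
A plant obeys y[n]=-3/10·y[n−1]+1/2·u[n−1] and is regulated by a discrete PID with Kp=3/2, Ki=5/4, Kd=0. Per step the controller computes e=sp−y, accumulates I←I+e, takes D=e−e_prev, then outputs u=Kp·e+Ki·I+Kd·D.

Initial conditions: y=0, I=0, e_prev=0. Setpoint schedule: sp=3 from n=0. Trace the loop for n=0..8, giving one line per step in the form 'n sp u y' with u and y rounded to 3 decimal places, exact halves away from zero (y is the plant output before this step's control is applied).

(exact arithmetic carried between steps; '≈' marks a value shown rounded to 6 d.p. or computed from one; I and e_prev carry over from the previous line; the table rounds u and y to 3 d.p., halves away from zero)
n=0: y=0, sp=3, e=sp−y=3; I=3, D=e−e_prev=3; u=3/2·3+5/4·3+0·3=8.25; next y=-3/10·0+1/2·8.25=4.125
n=1: y=4.125, sp=3, e=sp−y=-1.125; I=1.875, D=e−e_prev=-4.125; u=3/2·(-1.125)+5/4·1.875+0·(-4.125)=0.65625; next y=-3/10·4.125+1/2·0.65625=-0.909375
n=2: y=-0.909375, sp=3, e=sp−y=3.909375; I=5.784375, D=e−e_prev=5.034375; u=3/2·3.909375+5/4·5.784375+0·5.034375≈13.094531; next y=-3/10·(-0.909375)+1/2·13.094531≈6.820078
n=3: y≈6.820078, sp=3, e=sp−y≈-3.820078; I≈1.964297, D=e−e_prev≈-7.729453; u=3/2·(-3.820078)+5/4·1.964297+0·(-7.729453)≈-3.274746; next y=-3/10·6.820078+1/2·(-3.274746)≈-3.683396
n=4: y≈-3.683396, sp=3, e=sp−y≈6.683396; I≈8.647693, D=e−e_prev≈10.503475; u=3/2·6.683396+5/4·8.647693+0·10.503475≈20.834711; next y=-3/10·(-3.683396)+1/2·20.834711≈11.522375
n=5: y≈11.522375, sp=3, e=sp−y≈-8.522375; I≈0.125319, D=e−e_prev≈-15.205771; u=3/2·(-8.522375)+5/4·0.125319+0·(-15.205771)≈-12.626914; next y=-3/10·11.522375+1/2·(-12.626914)≈-9.770169
n=6: y≈-9.770169, sp=3, e=sp−y≈12.770169; I≈12.895488, D=e−e_prev≈21.292544; u=3/2·12.770169+5/4·12.895488+0·21.292544≈35.274614; next y=-3/10·(-9.770169)+1/2·35.274614≈20.568358
n=7: y≈20.568358, sp=3, e=sp−y≈-17.568358; I≈-4.672870, D=e−e_prev≈-30.338527; u=3/2·(-17.568358)+5/4·(-4.672870)+0·(-30.338527)≈-32.193624; next y=-3/10·20.568358+1/2·(-32.193624)≈-22.267319
n=8: y≈-22.267319, sp=3, e=sp−y≈25.267319; I≈20.594449, D=e−e_prev≈42.835677; u=3/2·25.267319+5/4·20.594449+0·42.835677≈63.644040; next y=-3/10·(-22.267319)+1/2·63.644040≈38.502216

0 3 8.250 0.000
1 3 0.656 4.125
2 3 13.095 -0.909
3 3 -3.275 6.820
4 3 20.835 -3.683
5 3 -12.627 11.522
6 3 35.275 -9.770
7 3 -32.194 20.568
8 3 63.644 -22.267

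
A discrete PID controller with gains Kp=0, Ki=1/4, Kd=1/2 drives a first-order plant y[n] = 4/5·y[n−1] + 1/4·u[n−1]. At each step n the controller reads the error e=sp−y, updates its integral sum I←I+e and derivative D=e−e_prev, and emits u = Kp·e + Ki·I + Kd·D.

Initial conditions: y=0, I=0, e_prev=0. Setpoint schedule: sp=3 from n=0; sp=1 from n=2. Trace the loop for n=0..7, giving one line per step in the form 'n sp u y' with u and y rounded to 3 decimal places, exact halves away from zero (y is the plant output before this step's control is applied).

0 3 2.250 0.000
1 3 1.078 0.563
2 1 0.351 0.720
3 1 1.542 0.663
4 1 1.408 0.916
5 1 1.429 1.085
6 1 1.387 1.225
7 1 1.325 1.327

(exact arithmetic carried between steps; '≈' marks a value shown rounded to 6 d.p. or computed from one; I and e_prev carry over from the previous line; the table rounds u and y to 3 d.p., halves away from zero)
n=0: y=0, sp=3, e=sp−y=3; I=3, D=e−e_prev=3; u=0·3+1/4·3+1/2·3=2.25; next y=4/5·0+1/4·2.25=0.5625
n=1: y=0.5625, sp=3, e=sp−y=2.4375; I=5.4375, D=e−e_prev=-0.5625; u=0·2.4375+1/4·5.4375+1/2·(-0.5625)=1.078125; next y=4/5·0.5625+1/4·1.078125≈0.719531
n=2: y≈0.719531, sp=1, e=sp−y≈0.280469; I≈5.717969, D=e−e_prev≈-2.157031; u=0·0.280469+1/4·5.717969+1/2·(-2.157031)≈0.350977; next y=4/5·0.719531+1/4·0.350977≈0.663369
n=3: y≈0.663369, sp=1, e=sp−y≈0.336631; I≈6.054600, D=e−e_prev≈0.056162; u=0·0.336631+1/4·6.054600+1/2·0.056162≈1.541731; next y=4/5·0.663369+1/4·1.541731≈0.916128
n=4: y≈0.916128, sp=1, e=sp−y≈0.083872; I≈6.138472, D=e−e_prev≈-0.252759; u=0·0.083872+1/4·6.138472+1/2·(-0.252759)≈1.408238; next y=4/5·0.916128+1/4·1.408238≈1.084962
n=5: y≈1.084962, sp=1, e=sp−y≈-0.084962; I≈6.053510, D=e−e_prev≈-0.168834; u=0·(-0.084962)+1/4·6.053510+1/2·(-0.168834)≈1.428960; next y=4/5·1.084962+1/4·1.428960≈1.225210
n=6: y≈1.225210, sp=1, e=sp−y≈-0.225210; I≈5.828300, D=e−e_prev≈-0.140248; u=0·(-0.225210)+1/4·5.828300+1/2·(-0.140248)≈1.386951; next y=4/5·1.225210+1/4·1.386951≈1.326906
n=7: y≈1.326906, sp=1, e=sp−y≈-0.326906; I≈5.501394, D=e−e_prev≈-0.101696; u=0·(-0.326906)+1/4·5.501394+1/2·(-0.101696)≈1.324501; next y=4/5·1.326906+1/4·1.324501≈1.392650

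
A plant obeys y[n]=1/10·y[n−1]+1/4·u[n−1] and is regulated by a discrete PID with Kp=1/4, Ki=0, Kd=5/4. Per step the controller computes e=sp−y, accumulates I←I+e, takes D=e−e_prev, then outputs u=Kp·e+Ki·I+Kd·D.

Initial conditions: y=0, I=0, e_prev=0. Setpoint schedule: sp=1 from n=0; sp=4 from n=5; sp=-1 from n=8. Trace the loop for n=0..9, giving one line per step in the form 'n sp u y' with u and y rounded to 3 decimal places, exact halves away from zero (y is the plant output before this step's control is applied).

0 1 1.500 0.000
1 1 -0.313 0.375
2 1 0.780 -0.041
3 1 -0.087 0.191
4 1 0.493 -0.003
5 4 4.562 0.123
6 4 -0.576 1.153
7 4 2.484 -0.029
8 -1 -7.463 0.618
9 -1 3.229 -1.804

(exact arithmetic carried between steps; '≈' marks a value shown rounded to 6 d.p. or computed from one; I and e_prev carry over from the previous line; the table rounds u and y to 3 d.p., halves away from zero)
n=0: y=0, sp=1, e=sp−y=1; I=1, D=e−e_prev=1; u=1/4·1+0·1+5/4·1=1.5; next y=1/10·0+1/4·1.5=0.375
n=1: y=0.375, sp=1, e=sp−y=0.625; I=1.625, D=e−e_prev=-0.375; u=1/4·0.625+0·1.625+5/4·(-0.375)=-0.3125; next y=1/10·0.375+1/4·(-0.3125)=-0.040625
n=2: y=-0.040625, sp=1, e=sp−y=1.040625; I=2.665625, D=e−e_prev=0.415625; u=1/4·1.040625+0·2.665625+5/4·0.415625≈0.779688; next y=1/10·(-0.040625)+1/4·0.779688≈0.190859
n=3: y≈0.190859, sp=1, e=sp−y≈0.809141; I≈3.474766, D=e−e_prev≈-0.231484; u=1/4·0.809141+0·3.474766+5/4·(-0.231484)≈-0.087070; next y=1/10·0.190859+1/4·(-0.087070)≈-0.002682
n=4: y≈-0.002682, sp=1, e=sp−y≈1.002682; I≈4.477447, D=e−e_prev≈0.193541; u=1/4·1.002682+0·4.477447+5/4·0.193541≈0.492597; next y=1/10·(-0.002682)+1/4·0.492597≈0.122881
n=5: y≈0.122881, sp=4, e=sp−y≈3.877119; I≈8.354566, D=e−e_prev≈2.874437; u=1/4·3.877119+0·8.354566+5/4·2.874437≈4.562326; next y=1/10·0.122881+1/4·4.562326≈1.152870
n=6: y≈1.152870, sp=4, e=sp−y≈2.847130; I≈11.201697, D=e−e_prev≈-1.029989; u=1/4·2.847130+0·11.201697+5/4·(-1.029989)≈-0.575703; next y=1/10·1.152870+1/4·(-0.575703)≈-0.028639
n=7: y≈-0.028639, sp=4, e=sp−y≈4.028639; I≈15.230335, D=e−e_prev≈1.181509; u=1/4·4.028639+0·15.230335+5/4·1.181509≈2.484045; next y=1/10·(-0.028639)+1/4·2.484045≈0.618147
n=8: y≈0.618147, sp=-1, e=sp−y≈-1.618147; I≈13.612188, D=e−e_prev≈-5.646786; u=1/4·(-1.618147)+0·13.612188+5/4·(-5.646786)≈-7.463020; next y=1/10·0.618147+1/4·(-7.463020)≈-1.803940
n=9: y≈-1.803940, sp=-1, e=sp−y≈0.803940; I≈14.416128, D=e−e_prev≈2.422088; u=1/4·0.803940+0·14.416128+5/4·2.422088≈3.228595; next y=1/10·(-1.803940)+1/4·3.228595≈0.626755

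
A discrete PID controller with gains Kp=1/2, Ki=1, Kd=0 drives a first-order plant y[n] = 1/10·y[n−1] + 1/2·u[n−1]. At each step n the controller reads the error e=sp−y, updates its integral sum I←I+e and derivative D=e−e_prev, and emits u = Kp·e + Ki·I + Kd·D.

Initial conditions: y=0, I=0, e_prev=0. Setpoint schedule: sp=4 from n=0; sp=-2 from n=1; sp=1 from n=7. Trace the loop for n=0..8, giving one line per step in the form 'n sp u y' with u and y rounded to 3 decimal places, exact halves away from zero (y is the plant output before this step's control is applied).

(exact arithmetic carried between steps; '≈' marks a value shown rounded to 6 d.p. or computed from one; I and e_prev carry over from the previous line; the table rounds u and y to 3 d.p., halves away from zero)
n=0: y=0, sp=4, e=sp−y=4; I=4, D=e−e_prev=4; u=1/2·4+1·4+0·4=6; next y=1/10·0+1/2·6=3
n=1: y=3, sp=-2, e=sp−y=-5; I=-1, D=e−e_prev=-9; u=1/2·(-5)+1·(-1)+0·(-9)=-3.5; next y=1/10·3+1/2·(-3.5)=-1.45
n=2: y=-1.45, sp=-2, e=sp−y=-0.55; I=-1.55, D=e−e_prev=4.45; u=1/2·(-0.55)+1·(-1.55)+0·4.45=-1.825; next y=1/10·(-1.45)+1/2·(-1.825)=-1.0575
n=3: y=-1.0575, sp=-2, e=sp−y=-0.9425; I=-2.4925, D=e−e_prev=-0.3925; u=1/2·(-0.9425)+1·(-2.4925)+0·(-0.3925)=-2.96375; next y=1/10·(-1.0575)+1/2·(-2.96375)=-1.587625
n=4: y=-1.587625, sp=-2, e=sp−y=-0.412375; I=-2.904875, D=e−e_prev=0.530125; u=1/2·(-0.412375)+1·(-2.904875)+0·0.530125≈-3.111063; next y=1/10·(-1.587625)+1/2·(-3.111063)≈-1.714294
n=5: y≈-1.714294, sp=-2, e=sp−y≈-0.285706; I≈-3.190581, D=e−e_prev≈0.126669; u=1/2·(-0.285706)+1·(-3.190581)+0·0.126669≈-3.333434; next y=1/10·(-1.714294)+1/2·(-3.333434)≈-1.838147
n=6: y≈-1.838147, sp=-2, e=sp−y≈-0.161853; I≈-3.352435, D=e−e_prev≈0.123853; u=1/2·(-0.161853)+1·(-3.352435)+0·0.123853≈-3.433361; next y=1/10·(-1.838147)+1/2·(-3.433361)≈-1.900495
n=7: y≈-1.900495, sp=1, e=sp−y≈2.900495; I≈-0.451939, D=e−e_prev≈3.062349; u=1/2·2.900495+1·(-0.451939)+0·3.062349≈0.998308; next y=1/10·(-1.900495)+1/2·0.998308≈0.309105
n=8: y≈0.309105, sp=1, e=sp−y≈0.690895; I≈0.238956, D=e−e_prev≈-2.209600; u=1/2·0.690895+1·0.238956+0·(-2.209600)≈0.584404; next y=1/10·0.309105+1/2·0.584404≈0.323112

0 4 6.000 0.000
1 -2 -3.500 3.000
2 -2 -1.825 -1.450
3 -2 -2.964 -1.058
4 -2 -3.111 -1.588
5 -2 -3.333 -1.714
6 -2 -3.433 -1.838
7 1 0.998 -1.900
8 1 0.584 0.309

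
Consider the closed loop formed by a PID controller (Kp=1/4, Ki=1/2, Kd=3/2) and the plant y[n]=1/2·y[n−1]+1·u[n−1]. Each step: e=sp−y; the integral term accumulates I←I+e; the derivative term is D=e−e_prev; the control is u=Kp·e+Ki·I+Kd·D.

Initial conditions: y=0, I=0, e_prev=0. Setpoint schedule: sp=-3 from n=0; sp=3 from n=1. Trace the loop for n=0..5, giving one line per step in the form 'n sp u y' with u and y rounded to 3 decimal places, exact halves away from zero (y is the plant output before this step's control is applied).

(exact arithmetic carried between steps; '≈' marks a value shown rounded to 6 d.p. or computed from one; I and e_prev carry over from the previous line; the table rounds u and y to 3 d.p., halves away from zero)
n=0: y=0, sp=-3, e=sp−y=-3; I=-3, D=e−e_prev=-3; u=1/4·(-3)+1/2·(-3)+3/2·(-3)=-6.75; next y=1/2·0+1·(-6.75)=-6.75
n=1: y=-6.75, sp=3, e=sp−y=9.75; I=6.75, D=e−e_prev=12.75; u=1/4·9.75+1/2·6.75+3/2·12.75=24.9375; next y=1/2·(-6.75)+1·24.9375=21.5625
n=2: y=21.5625, sp=3, e=sp−y=-18.5625; I=-11.8125, D=e−e_prev=-28.3125; u=1/4·(-18.5625)+1/2·(-11.8125)+3/2·(-28.3125)=-53.015625; next y=1/2·21.5625+1·(-53.015625)=-42.234375
n=3: y=-42.234375, sp=3, e=sp−y=45.234375; I=33.421875, D=e−e_prev=63.796875; u=1/4·45.234375+1/2·33.421875+3/2·63.796875≈123.714844; next y=1/2·(-42.234375)+1·123.714844≈102.597656
n=4: y≈102.597656, sp=3, e=sp−y≈-99.597656; I≈-66.175781, D=e−e_prev≈-144.832031; u=1/4·(-99.597656)+1/2·(-66.175781)+3/2·(-144.832031)≈-275.235352; next y=1/2·102.597656+1·(-275.235352)≈-223.936523
n=5: y≈-223.936523, sp=3, e=sp−y≈226.936523; I≈160.760742, D=e−e_prev≈326.534180; u=1/4·226.936523+1/2·160.760742+3/2·326.534180≈626.915771; next y=1/2·(-223.936523)+1·626.915771≈514.947510

0 -3 -6.750 0.000
1 3 24.938 -6.750
2 3 -53.016 21.563
3 3 123.715 -42.234
4 3 -275.235 102.598
5 3 626.916 -223.937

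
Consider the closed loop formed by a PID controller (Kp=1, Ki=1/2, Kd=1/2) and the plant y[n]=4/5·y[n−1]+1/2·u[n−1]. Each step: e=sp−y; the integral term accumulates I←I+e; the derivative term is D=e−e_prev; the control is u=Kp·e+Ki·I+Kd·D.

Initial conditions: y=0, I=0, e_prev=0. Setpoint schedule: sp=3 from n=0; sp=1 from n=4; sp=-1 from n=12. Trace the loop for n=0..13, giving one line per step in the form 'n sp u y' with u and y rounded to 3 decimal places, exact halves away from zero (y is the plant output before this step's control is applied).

0 3 6.000 0.000
1 3 0.000 3.000
2 3 2.700 2.400
3 3 0.960 3.270
4 1 -2.392 3.096
5 1 1.103 1.281
6 1 -0.536 1.576
7 1 0.490 0.993
8 1 0.109 1.040
9 1 0.419 0.886
10 1 0.335 0.919
11 1 0.424 0.902
12 -1 -3.598 0.934
13 -1 0.422 -1.052

(exact arithmetic carried between steps; '≈' marks a value shown rounded to 6 d.p. or computed from one; I and e_prev carry over from the previous line; the table rounds u and y to 3 d.p., halves away from zero)
n=0: y=0, sp=3, e=sp−y=3; I=3, D=e−e_prev=3; u=1·3+1/2·3+1/2·3=6; next y=4/5·0+1/2·6=3
n=1: y=3, sp=3, e=sp−y=0; I=3, D=e−e_prev=-3; u=1·0+1/2·3+1/2·(-3)=0; next y=4/5·3+1/2·0=2.4
n=2: y=2.4, sp=3, e=sp−y=0.6; I=3.6, D=e−e_prev=0.6; u=1·0.6+1/2·3.6+1/2·0.6=2.7; next y=4/5·2.4+1/2·2.7=3.27
n=3: y=3.27, sp=3, e=sp−y=-0.27; I=3.33, D=e−e_prev=-0.87; u=1·(-0.27)+1/2·3.33+1/2·(-0.87)=0.96; next y=4/5·3.27+1/2·0.96=3.096
n=4: y=3.096, sp=1, e=sp−y=-2.096; I=1.234, D=e−e_prev=-1.826; u=1·(-2.096)+1/2·1.234+1/2·(-1.826)=-2.392; next y=4/5·3.096+1/2·(-2.392)=1.2808
n=5: y=1.2808, sp=1, e=sp−y=-0.2808; I=0.9532, D=e−e_prev=1.8152; u=1·(-0.2808)+1/2·0.9532+1/2·1.8152=1.1034; next y=4/5·1.2808+1/2·1.1034=1.57634
n=6: y=1.57634, sp=1, e=sp−y=-0.57634; I=0.37686, D=e−e_prev=-0.29554; u=1·(-0.57634)+1/2·0.37686+1/2·(-0.29554)=-0.53568; next y=4/5·1.57634+1/2·(-0.53568)=0.993232
n=7: y=0.993232, sp=1, e=sp−y=0.006768; I=0.383628, D=e−e_prev=0.583108; u=1·0.006768+1/2·0.383628+1/2·0.583108=0.490136; next y=4/5·0.993232+1/2·0.490136≈1.039654
n=8: y≈1.039654, sp=1, e=sp−y≈-0.039654; I≈0.343974, D=e−e_prev≈-0.046422; u=1·(-0.039654)+1/2·0.343974+1/2·(-0.046422)≈0.109123; next y=4/5·1.039654+1/2·0.109123≈0.886284
n=9: y≈0.886284, sp=1, e=sp−y≈0.113716; I≈0.457690, D=e−e_prev≈0.153369; u=1·0.113716+1/2·0.457690+1/2·0.153369≈0.419245; next y=4/5·0.886284+1/2·0.419245≈0.918650
n=10: y≈0.918650, sp=1, e=sp−y≈0.081350; I≈0.539040, D=e−e_prev≈-0.032366; u=1·0.081350+1/2·0.539040+1/2·(-0.032366)≈0.334687; next y=4/5·0.918650+1/2·0.334687≈0.902264
n=11: y≈0.902264, sp=1, e=sp−y≈0.097736; I≈0.636776, D=e−e_prev≈0.016387; u=1·0.097736+1/2·0.636776+1/2·0.016387≈0.424318; next y=4/5·0.902264+1/2·0.424318≈0.933970
n=12: y≈0.933970, sp=-1, e=sp−y≈-1.933970; I≈-1.297193, D=e−e_prev≈-2.031706; u=1·(-1.933970)+1/2·(-1.297193)+1/2·(-2.031706)≈-3.598420; next y=4/5·0.933970+1/2·(-3.598420)≈-1.052034
n=13: y≈-1.052034, sp=-1, e=sp−y≈0.052034; I≈-1.245159, D=e−e_prev≈1.986004; u=1·0.052034+1/2·(-1.245159)+1/2·1.986004≈0.422456; next y=4/5·(-1.052034)+1/2·0.422456≈-0.630399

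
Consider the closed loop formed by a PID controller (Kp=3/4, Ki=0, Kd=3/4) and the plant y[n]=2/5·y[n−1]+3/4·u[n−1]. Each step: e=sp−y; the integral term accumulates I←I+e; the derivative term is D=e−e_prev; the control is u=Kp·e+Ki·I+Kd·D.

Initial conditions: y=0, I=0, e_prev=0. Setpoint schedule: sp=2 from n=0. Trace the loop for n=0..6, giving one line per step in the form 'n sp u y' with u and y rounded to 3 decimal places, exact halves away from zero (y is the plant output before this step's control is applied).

0 2 3.000 0.000
1 2 -1.875 2.250
2 2 3.947 -0.506
3 2 -3.016 2.758
4 2 5.307 -1.159
5 2 -4.644 3.517
6 2 7.252 -2.076

(exact arithmetic carried between steps; '≈' marks a value shown rounded to 6 d.p. or computed from one; I and e_prev carry over from the previous line; the table rounds u and y to 3 d.p., halves away from zero)
n=0: y=0, sp=2, e=sp−y=2; I=2, D=e−e_prev=2; u=3/4·2+0·2+3/4·2=3; next y=2/5·0+3/4·3=2.25
n=1: y=2.25, sp=2, e=sp−y=-0.25; I=1.75, D=e−e_prev=-2.25; u=3/4·(-0.25)+0·1.75+3/4·(-2.25)=-1.875; next y=2/5·2.25+3/4·(-1.875)=-0.50625
n=2: y=-0.50625, sp=2, e=sp−y=2.50625; I=4.25625, D=e−e_prev=2.75625; u=3/4·2.50625+0·4.25625+3/4·2.75625=3.946875; next y=2/5·(-0.50625)+3/4·3.946875≈2.757656
n=3: y≈2.757656, sp=2, e=sp−y≈-0.757656; I≈3.498594, D=e−e_prev≈-3.263906; u=3/4·(-0.757656)+0·3.498594+3/4·(-3.263906)≈-3.016172; next y=2/5·2.757656+3/4·(-3.016172)≈-1.159066
n=4: y≈-1.159066, sp=2, e=sp−y≈3.159066; I≈6.657660, D=e−e_prev≈3.916723; u=3/4·3.159066+0·6.657660+3/4·3.916723≈5.306842; next y=2/5·(-1.159066)+3/4·5.306842≈3.516505
n=5: y≈3.516505, sp=2, e=sp−y≈-1.516505; I≈5.141155, D=e−e_prev≈-4.675571; u=3/4·(-1.516505)+0·5.141155+3/4·(-4.675571)≈-4.644057; next y=2/5·3.516505+3/4·(-4.644057)≈-2.076441
n=6: y≈-2.076441, sp=2, e=sp−y≈4.076441; I≈9.217596, D=e−e_prev≈5.592946; u=3/4·4.076441+0·9.217596+3/4·5.592946≈7.252040; next y=2/5·(-2.076441)+3/4·7.252040≈4.608454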